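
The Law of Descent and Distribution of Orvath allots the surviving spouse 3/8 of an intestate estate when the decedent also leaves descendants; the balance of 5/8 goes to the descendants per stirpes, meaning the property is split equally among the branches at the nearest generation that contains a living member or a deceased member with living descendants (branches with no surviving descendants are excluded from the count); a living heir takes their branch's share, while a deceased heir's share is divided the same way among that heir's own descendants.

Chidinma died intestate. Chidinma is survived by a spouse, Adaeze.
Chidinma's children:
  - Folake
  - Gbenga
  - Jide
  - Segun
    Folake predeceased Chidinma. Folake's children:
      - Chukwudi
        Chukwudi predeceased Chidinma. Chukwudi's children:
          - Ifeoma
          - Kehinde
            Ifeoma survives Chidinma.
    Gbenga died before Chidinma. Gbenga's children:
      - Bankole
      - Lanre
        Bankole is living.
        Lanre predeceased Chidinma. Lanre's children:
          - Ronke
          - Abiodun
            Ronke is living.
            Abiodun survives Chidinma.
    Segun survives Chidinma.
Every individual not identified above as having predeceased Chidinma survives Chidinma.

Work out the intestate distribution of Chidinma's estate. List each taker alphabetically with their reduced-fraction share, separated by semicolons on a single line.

Abiodun 5/128; Adaeze 3/8; Bankole 5/64; Ifeoma 5/64; Jide 5/32; Kehinde 5/64; Ronke 5/128; Segun 5/32

Adaeze, as surviving spouse, takes 3/8.
The remaining 5/8 passes to Chidinma's descendants per stirpes.
The 5/8 is divided into 4 equal shares of 5/32 among Folake, Gbenga, Jide, Segun.
Folake predeceased; the 5/32 allotted to Folake's branch passes to Folake's issue by representation.
Chukwudi's line is the sole branch at this level, so the full 5/32 passes to Chukwudi's issue by representation.
The 5/32 is divided into 2 equal shares of 5/64 among Ifeoma, Kehinde.
Ifeoma is living and takes 5/64.
Kehinde is living and takes 5/64.
Gbenga predeceased; the 5/32 allotted to Gbenga's branch passes to Gbenga's issue by representation.
The 5/32 is divided into 2 equal shares of 5/64 among Bankole, Lanre.
Bankole is living and takes 5/64.
Lanre predeceased; the 5/64 allotted to Lanre's branch passes to Lanre's issue by representation.
The 5/64 is divided into 2 equal shares of 5/128 among Ronke, Abiodun.
Ronke is living and takes 5/128.
Abiodun is living and takes 5/128.
Jide is living and takes 5/32.
Segun is living and takes 5/32.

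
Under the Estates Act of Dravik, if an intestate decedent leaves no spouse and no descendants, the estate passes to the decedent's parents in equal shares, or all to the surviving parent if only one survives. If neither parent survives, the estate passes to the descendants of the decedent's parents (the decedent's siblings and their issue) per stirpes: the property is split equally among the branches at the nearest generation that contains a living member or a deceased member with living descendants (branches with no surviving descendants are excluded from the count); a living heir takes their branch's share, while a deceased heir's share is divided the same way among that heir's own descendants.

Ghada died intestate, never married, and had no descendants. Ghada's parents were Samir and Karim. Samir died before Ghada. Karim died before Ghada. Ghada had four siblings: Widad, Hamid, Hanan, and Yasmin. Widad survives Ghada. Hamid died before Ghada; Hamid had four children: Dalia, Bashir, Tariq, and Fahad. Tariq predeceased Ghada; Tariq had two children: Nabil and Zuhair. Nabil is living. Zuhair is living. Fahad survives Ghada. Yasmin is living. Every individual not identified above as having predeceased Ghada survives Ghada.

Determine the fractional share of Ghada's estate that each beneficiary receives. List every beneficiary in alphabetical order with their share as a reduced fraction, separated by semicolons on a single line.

Bashir 1/16; Dalia 1/16; Fahad 1/16; Hanan 1/4; Nabil 1/32; Widad 1/4; Yasmin 1/4; Zuhair 1/32

Neither parent survives and there are no descendants, so the estate passes to Ghada's siblings and their issue per stirpes.
The estate is divided into 4 equal shares of 1/4 among Widad, Hamid, Hanan, Yasmin.
Widad is living and takes 1/4.
Hamid predeceased; the 1/4 allotted to Hamid's branch passes to Hamid's issue by representation.
The 1/4 is divided into 4 equal shares of 1/16 among Dalia, Bashir, Tariq, Fahad.
Dalia is living and takes 1/16.
Bashir is living and takes 1/16.
Tariq predeceased; the 1/16 allotted to Tariq's branch passes to Tariq's issue by representation.
The 1/16 is divided into 2 equal shares of 1/32 among Nabil, Zuhair.
Nabil is living and takes 1/32.
Zuhair is living and takes 1/32.
Fahad is living and takes 1/16.
Hanan is living and takes 1/4.
Yasmin is living and takes 1/4.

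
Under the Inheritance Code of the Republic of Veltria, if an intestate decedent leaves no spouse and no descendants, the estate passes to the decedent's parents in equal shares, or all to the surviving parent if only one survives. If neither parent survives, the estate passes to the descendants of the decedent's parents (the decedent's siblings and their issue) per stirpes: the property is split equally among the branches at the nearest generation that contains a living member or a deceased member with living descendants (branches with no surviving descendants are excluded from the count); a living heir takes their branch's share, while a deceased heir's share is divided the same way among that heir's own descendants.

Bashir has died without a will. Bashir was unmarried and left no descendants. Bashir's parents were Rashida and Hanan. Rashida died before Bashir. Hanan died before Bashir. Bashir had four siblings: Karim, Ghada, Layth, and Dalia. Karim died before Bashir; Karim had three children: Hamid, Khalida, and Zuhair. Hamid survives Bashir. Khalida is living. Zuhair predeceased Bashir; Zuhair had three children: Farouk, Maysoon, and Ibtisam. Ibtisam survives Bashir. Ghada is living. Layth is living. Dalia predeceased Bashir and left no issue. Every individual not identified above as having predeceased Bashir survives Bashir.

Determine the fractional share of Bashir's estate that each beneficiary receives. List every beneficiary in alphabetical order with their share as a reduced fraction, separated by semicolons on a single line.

Farouk 1/27; Ghada 1/3; Hamid 1/9; Ibtisam 1/27; Khalida 1/9; Layth 1/3; Maysoon 1/27

Neither parent survives and there are no descendants, so the estate passes to Bashir's siblings and their issue per stirpes.
Dalia left no surviving issue, so that branch lapses and is disregarded.
The estate is divided into 3 equal shares of 1/3 among Karim, Ghada, Layth.
Karim predeceased; the 1/3 allotted to Karim's branch passes to Karim's issue by representation.
The 1/3 is divided into 3 equal shares of 1/9 among Hamid, Khalida, Zuhair.
Hamid is living and takes 1/9.
Khalida is living and takes 1/9.
Zuhair predeceased; the 1/9 allotted to Zuhair's branch passes to Zuhair's issue by representation.
The 1/9 is divided into 3 equal shares of 1/27 among Farouk, Maysoon, Ibtisam.
Farouk is living and takes 1/27.
Maysoon is living and takes 1/27.
Ibtisam is living and takes 1/27.
Ghada is living and takes 1/3.
Layth is living and takes 1/3.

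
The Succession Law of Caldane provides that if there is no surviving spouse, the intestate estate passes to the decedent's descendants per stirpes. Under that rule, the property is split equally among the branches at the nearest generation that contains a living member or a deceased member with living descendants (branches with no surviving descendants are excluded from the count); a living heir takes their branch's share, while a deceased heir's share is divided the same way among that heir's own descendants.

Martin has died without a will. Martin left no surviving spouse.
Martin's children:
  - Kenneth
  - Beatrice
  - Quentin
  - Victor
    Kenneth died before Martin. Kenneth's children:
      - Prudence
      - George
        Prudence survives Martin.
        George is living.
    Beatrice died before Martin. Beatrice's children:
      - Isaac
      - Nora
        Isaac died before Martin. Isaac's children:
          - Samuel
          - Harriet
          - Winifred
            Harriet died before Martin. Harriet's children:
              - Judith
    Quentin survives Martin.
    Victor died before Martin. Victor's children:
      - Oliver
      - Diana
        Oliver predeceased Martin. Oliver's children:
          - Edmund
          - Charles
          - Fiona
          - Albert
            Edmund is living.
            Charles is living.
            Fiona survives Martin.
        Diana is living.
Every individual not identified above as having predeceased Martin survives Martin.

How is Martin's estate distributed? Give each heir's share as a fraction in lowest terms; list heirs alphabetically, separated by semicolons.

There is no surviving spouse, so the entire estate passes to Martin's descendants per stirpes.
The estate is divided into 4 equal shares of 1/4 among Kenneth, Beatrice, Quentin, Victor.
Kenneth predeceased; the 1/4 allotted to Kenneth's branch passes to Kenneth's issue by representation.
The 1/4 is divided into 2 equal shares of 1/8 among Prudence, George.
Prudence is living and takes 1/8.
George is living and takes 1/8.
Beatrice predeceased; the 1/4 allotted to Beatrice's branch passes to Beatrice's issue by representation.
The 1/4 is divided into 2 equal shares of 1/8 among Isaac, Nora.
Isaac predeceased; the 1/8 allotted to Isaac's branch passes to Isaac's issue by representation.
The 1/8 is divided into 3 equal shares of 1/24 among Samuel, Harriet, Winifred.
Samuel is living and takes 1/24.
Harriet predeceased; the 1/24 allotted to Harriet's branch passes to Harriet's issue by representation.
Judith is the sole taker at this level and receives the full 1/24.
Winifred is living and takes 1/24.
Nora is living and takes 1/8.
Quentin is living and takes 1/4.
Victor predeceased; the 1/4 allotted to Victor's branch passes to Victor's issue by representation.
The 1/4 is divided into 2 equal shares of 1/8 among Oliver, Diana.
Oliver predeceased; the 1/8 allotted to Oliver's branch passes to Oliver's issue by representation.
The 1/8 is divided into 4 equal shares of 1/32 among Edmund, Charles, Fiona, Albert.
Edmund is living and takes 1/32.
Charles is living and takes 1/32.
Fiona is living and takes 1/32.
Albert is living and takes 1/32.
Diana is living and takes 1/8.

Albert 1/32; Charles 1/32; Diana 1/8; Edmund 1/32; Fiona 1/32; George 1/8; Judith 1/24; Nora 1/8; Prudence 1/8; Quentin 1/4; Samuel 1/24; Winifred 1/24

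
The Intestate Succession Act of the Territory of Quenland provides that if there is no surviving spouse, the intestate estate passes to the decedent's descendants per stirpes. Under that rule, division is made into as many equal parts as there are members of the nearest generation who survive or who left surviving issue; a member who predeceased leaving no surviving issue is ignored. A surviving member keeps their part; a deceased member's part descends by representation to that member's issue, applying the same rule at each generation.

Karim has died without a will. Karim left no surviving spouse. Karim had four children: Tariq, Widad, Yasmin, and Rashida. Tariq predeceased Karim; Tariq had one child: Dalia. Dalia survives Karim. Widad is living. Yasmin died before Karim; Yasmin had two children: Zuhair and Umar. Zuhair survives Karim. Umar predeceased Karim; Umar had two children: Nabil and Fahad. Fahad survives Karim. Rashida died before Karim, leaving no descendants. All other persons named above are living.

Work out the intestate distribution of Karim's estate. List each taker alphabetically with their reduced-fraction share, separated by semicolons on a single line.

There is no surviving spouse, so the entire estate passes to Karim's descendants per stirpes.
Rashida left no surviving issue, so that branch lapses and is disregarded.
The estate is divided into 3 equal shares of 1/3 among Tariq, Widad, Yasmin.
Tariq predeceased; the 1/3 allotted to Tariq's branch passes to Tariq's issue by representation.
Dalia is the sole taker at this level and receives the full 1/3.
Widad is living and takes 1/3.
Yasmin predeceased; the 1/3 allotted to Yasmin's branch passes to Yasmin's issue by representation.
The 1/3 is divided into 2 equal shares of 1/6 among Zuhair, Umar.
Zuhair is living and takes 1/6.
Umar predeceased; the 1/6 allotted to Umar's branch passes to Umar's issue by representation.
The 1/6 is divided into 2 equal shares of 1/12 among Nabil, Fahad.
Nabil is living and takes 1/12.
Fahad is living and takes 1/12.

Dalia 1/3; Fahad 1/12; Nabil 1/12; Widad 1/3; Zuhair 1/6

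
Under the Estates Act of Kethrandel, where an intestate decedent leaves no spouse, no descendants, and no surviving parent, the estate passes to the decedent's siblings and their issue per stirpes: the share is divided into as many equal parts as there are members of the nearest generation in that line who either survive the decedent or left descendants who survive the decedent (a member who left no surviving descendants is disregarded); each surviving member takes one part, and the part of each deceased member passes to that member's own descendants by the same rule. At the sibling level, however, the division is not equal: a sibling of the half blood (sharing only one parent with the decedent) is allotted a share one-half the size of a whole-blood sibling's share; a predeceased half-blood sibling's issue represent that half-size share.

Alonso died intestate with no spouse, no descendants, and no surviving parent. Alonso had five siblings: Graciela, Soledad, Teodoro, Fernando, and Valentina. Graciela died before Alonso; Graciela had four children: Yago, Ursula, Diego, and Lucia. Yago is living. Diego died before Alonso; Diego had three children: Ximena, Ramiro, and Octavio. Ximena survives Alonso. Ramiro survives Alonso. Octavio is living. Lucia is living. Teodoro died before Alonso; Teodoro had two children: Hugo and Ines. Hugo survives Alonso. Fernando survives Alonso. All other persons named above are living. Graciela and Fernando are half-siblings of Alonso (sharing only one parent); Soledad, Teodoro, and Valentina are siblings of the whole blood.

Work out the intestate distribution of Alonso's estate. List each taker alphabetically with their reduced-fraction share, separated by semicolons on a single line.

No spouse, descendants, or parent survives, so the estate passes to Alonso's siblings per stirpes.
Half-blood siblings count for one-half the weight of whole-blood siblings at the initial division.
Dividing 1 in proportion to weights (total weight 4): Graciela (weight 1/2) → 1/8; Soledad (weight 1) → 1/4; Teodoro (weight 1) → 1/4; Fernando (weight 1/2) → 1/8; Valentina (weight 1) → 1/4.
Graciela predeceased; the 1/8 allotted to Graciela's branch passes to Graciela's issue by representation.
The 1/8 is divided into 4 equal shares of 1/32 among Yago, Ursula, Diego, Lucia.
Yago is living and takes 1/32.
Ursula is living and takes 1/32.
Diego predeceased; the 1/32 allotted to Diego's branch passes to Diego's issue by representation.
The 1/32 is divided into 3 equal shares of 1/96 among Ximena, Ramiro, Octavio.
Ximena is living and takes 1/96.
Ramiro is living and takes 1/96.
Octavio is living and takes 1/96.
Lucia is living and takes 1/32.
Soledad is living and takes 1/4.
Teodoro predeceased; the 1/4 allotted to Teodoro's branch passes to Teodoro's issue by representation.
The 1/4 is divided into 2 equal shares of 1/8 among Hugo, Ines.
Hugo is living and takes 1/8.
Ines is living and takes 1/8.
Fernando is living and takes 1/8.
Valentina is living and takes 1/4.

Fernando 1/8; Hugo 1/8; Ines 1/8; Lucia 1/32; Octavio 1/96; Ramiro 1/96; Soledad 1/4; Ursula 1/32; Valentina 1/4; Ximena 1/96; Yago 1/32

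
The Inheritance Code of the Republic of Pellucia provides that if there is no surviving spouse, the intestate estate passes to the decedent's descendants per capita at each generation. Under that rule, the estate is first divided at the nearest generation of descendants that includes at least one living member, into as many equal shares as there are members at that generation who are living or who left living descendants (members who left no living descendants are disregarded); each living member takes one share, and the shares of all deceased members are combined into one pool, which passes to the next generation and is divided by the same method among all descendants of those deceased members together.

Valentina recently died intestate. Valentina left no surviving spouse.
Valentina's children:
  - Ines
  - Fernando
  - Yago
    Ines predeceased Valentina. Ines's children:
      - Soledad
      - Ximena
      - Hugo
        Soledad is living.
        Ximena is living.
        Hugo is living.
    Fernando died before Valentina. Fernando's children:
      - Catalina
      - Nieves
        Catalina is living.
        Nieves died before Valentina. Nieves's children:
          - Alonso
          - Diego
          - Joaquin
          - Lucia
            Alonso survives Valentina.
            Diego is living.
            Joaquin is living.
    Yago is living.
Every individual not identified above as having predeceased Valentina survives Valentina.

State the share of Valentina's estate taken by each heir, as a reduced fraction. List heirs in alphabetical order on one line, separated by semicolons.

Alonso 1/30; Catalina 2/15; Diego 1/30; Hugo 2/15; Joaquin 1/30; Lucia 1/30; Soledad 2/15; Ximena 2/15; Yago 1/3

There is no surviving spouse, so the entire estate passes to Valentina's descendants per capita at each generation.
At generation 1 (Ines, Fernando, Yago) there are 3 shares of (1)/3 = 1/3 each.
Living: Yago — each takes 1/3.
Deceased: Ines and Fernando. Their combined 2/3 is pooled and carried to generation 2.
At generation 2 (Soledad, Ximena, Hugo, Catalina, Nieves) there are 5 shares of (2/3)/5 = 2/15 each.
Living: Soledad, Ximena, Hugo, and Catalina — each takes 2/15.
Deceased: Nieves. That 2/15 share is carried to generation 3.
At generation 3 (Alonso, Diego, Joaquin, Lucia) there are 4 shares of (2/15)/4 = 1/30 each.
Living: Alonso, Diego, Joaquin, and Lucia — each takes 1/30.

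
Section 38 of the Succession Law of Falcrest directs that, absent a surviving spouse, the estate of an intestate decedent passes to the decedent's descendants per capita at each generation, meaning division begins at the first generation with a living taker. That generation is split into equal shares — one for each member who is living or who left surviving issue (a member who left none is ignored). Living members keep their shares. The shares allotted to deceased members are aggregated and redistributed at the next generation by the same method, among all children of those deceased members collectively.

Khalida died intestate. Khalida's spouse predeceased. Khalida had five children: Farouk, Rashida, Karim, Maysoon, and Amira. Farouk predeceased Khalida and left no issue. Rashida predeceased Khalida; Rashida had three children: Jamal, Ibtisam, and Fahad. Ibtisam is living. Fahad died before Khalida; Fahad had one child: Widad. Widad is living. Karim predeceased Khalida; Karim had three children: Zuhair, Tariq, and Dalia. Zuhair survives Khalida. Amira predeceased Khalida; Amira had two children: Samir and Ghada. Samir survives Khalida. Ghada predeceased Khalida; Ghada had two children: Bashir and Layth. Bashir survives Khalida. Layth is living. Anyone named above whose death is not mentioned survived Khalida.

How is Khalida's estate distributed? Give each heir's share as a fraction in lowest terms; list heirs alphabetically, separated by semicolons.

Bashir 1/16; Dalia 3/32; Ibtisam 3/32; Jamal 3/32; Layth 1/16; Maysoon 1/4; Samir 3/32; Tariq 3/32; Widad 1/16; Zuhair 3/32

There is no surviving spouse, so the entire estate passes to Khalida's descendants per capita at each generation.
At generation 1 (Rashida, Karim, Maysoon, Amira) there are 4 shares of (1)/4 = 1/4 each.
Living: Maysoon — each takes 1/4.
Deceased: Rashida, Karim, and Amira. Their combined 3/4 is pooled and carried to generation 2.
At generation 2 (Jamal, Ibtisam, Fahad, Zuhair, Tariq, Dalia, Samir, Ghada) there are 8 shares of (3/4)/8 = 3/32 each.
Living: Jamal, Ibtisam, Zuhair, Tariq, Dalia, and Samir — each takes 3/32.
Deceased: Fahad and Ghada. Their combined 3/16 is pooled and carried to generation 3.
At generation 3 (Widad, Bashir, Layth) there are 3 shares of (3/16)/3 = 1/16 each.
Living: Widad, Bashir, and Layth — each takes 1/16.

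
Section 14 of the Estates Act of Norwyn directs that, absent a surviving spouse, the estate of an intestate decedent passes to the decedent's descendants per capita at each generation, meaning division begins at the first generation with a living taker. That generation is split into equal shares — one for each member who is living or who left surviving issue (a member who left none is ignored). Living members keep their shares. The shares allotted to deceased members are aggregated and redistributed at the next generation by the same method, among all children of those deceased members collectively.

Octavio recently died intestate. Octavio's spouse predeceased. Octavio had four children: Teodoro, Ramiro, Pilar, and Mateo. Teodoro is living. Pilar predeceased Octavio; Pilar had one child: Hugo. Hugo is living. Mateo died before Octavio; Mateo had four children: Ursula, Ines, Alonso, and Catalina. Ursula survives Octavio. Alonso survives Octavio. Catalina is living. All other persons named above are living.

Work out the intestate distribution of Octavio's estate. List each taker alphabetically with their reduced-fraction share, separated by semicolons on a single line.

There is no surviving spouse, so the entire estate passes to Octavio's descendants per capita at each generation.
At generation 1 (Teodoro, Ramiro, Pilar, Mateo) there are 4 shares of (1)/4 = 1/4 each.
Living: Teodoro and Ramiro — each takes 1/4.
Deceased: Pilar and Mateo. Their combined 1/2 is pooled and carried to generation 2.
At generation 2 (Hugo, Ursula, Ines, Alonso, Catalina) there are 5 shares of (1/2)/5 = 1/10 each.
Living: Hugo, Ursula, Ines, Alonso, and Catalina — each takes 1/10.

Alonso 1/10; Catalina 1/10; Hugo 1/10; Ines 1/10; Ramiro 1/4; Teodoro 1/4; Ursula 1/10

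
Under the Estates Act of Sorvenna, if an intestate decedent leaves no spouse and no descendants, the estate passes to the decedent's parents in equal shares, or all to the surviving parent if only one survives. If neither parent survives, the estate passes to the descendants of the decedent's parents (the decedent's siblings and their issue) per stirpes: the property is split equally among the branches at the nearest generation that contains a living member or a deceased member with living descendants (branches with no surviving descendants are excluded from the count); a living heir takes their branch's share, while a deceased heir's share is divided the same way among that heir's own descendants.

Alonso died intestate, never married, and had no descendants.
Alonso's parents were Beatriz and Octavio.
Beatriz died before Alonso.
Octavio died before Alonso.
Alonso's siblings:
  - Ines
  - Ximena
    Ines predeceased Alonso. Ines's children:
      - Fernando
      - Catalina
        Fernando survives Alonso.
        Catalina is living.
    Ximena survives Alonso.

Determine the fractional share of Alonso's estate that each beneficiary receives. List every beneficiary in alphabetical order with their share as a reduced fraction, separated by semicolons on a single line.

Catalina 1/4; Fernando 1/4; Ximena 1/2

Neither parent survives and there are no descendants, so the estate passes to Alonso's siblings and their issue per stirpes.
The estate is divided into 2 equal shares of 1/2 among Ines, Ximena.
Ines predeceased; the 1/2 allotted to Ines's branch passes to Ines's issue by representation.
The 1/2 is divided into 2 equal shares of 1/4 among Fernando, Catalina.
Fernando is living and takes 1/4.
Catalina is living and takes 1/4.
Ximena is living and takes 1/2.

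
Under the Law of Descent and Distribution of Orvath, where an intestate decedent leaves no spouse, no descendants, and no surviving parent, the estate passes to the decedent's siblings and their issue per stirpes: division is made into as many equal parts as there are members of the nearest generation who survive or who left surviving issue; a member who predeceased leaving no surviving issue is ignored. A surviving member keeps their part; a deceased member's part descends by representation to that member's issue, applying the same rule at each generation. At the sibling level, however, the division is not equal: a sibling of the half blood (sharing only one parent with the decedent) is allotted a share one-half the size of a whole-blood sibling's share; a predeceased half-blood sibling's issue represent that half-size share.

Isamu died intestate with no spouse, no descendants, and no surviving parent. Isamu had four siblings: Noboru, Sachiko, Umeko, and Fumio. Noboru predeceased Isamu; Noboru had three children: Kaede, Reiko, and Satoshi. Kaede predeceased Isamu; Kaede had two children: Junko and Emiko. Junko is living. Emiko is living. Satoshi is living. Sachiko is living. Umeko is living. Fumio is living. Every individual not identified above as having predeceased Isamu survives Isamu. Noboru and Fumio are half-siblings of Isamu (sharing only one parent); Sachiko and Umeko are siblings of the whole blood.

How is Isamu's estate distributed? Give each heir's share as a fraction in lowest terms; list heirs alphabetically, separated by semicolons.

No spouse, descendants, or parent survives, so the estate passes to Isamu's siblings per stirpes.
Half-blood siblings count for one-half the weight of whole-blood siblings at the initial division.
Dividing 1 in proportion to weights (total weight 3): Noboru (weight 1/2) → 1/6; Sachiko (weight 1) → 1/3; Umeko (weight 1) → 1/3; Fumio (weight 1/2) → 1/6.
Noboru predeceased; the 1/6 allotted to Noboru's branch passes to Noboru's issue by representation.
The 1/6 is divided into 3 equal shares of 1/18 among Kaede, Reiko, Satoshi.
Kaede predeceased; the 1/18 allotted to Kaede's branch passes to Kaede's issue by representation.
The 1/18 is divided into 2 equal shares of 1/36 among Junko, Emiko.
Junko is living and takes 1/36.
Emiko is living and takes 1/36.
Reiko is living and takes 1/18.
Satoshi is living and takes 1/18.
Sachiko is living and takes 1/3.
Umeko is living and takes 1/3.
Fumio is living and takes 1/6.

Emiko 1/36; Fumio 1/6; Junko 1/36; Reiko 1/18; Sachiko 1/3; Satoshi 1/18; Umeko 1/3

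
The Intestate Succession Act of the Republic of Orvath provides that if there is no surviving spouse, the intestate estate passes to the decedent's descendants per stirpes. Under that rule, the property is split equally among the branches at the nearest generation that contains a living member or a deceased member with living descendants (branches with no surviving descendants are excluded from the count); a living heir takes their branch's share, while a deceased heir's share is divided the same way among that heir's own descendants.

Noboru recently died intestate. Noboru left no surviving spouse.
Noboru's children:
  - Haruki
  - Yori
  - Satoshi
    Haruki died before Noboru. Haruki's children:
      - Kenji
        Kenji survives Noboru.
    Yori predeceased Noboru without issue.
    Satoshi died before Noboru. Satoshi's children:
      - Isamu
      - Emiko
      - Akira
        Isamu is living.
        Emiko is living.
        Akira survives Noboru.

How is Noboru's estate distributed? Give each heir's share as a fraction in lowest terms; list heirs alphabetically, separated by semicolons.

There is no surviving spouse, so the entire estate passes to Noboru's descendants per stirpes.
Yori left no surviving issue, so that branch lapses and is disregarded.
The estate is divided into 2 equal shares of 1/2 among Haruki, Satoshi.
Haruki predeceased; the 1/2 allotted to Haruki's branch passes to Haruki's issue by representation.
Kenji is the sole taker at this level and receives the full 1/2.
Satoshi predeceased; the 1/2 allotted to Satoshi's branch passes to Satoshi's issue by representation.
The 1/2 is divided into 3 equal shares of 1/6 among Isamu, Emiko, Akira.
Isamu is living and takes 1/6.
Emiko is living and takes 1/6.
Akira is living and takes 1/6.

Akira 1/6; Emiko 1/6; Isamu 1/6; Kenji 1/2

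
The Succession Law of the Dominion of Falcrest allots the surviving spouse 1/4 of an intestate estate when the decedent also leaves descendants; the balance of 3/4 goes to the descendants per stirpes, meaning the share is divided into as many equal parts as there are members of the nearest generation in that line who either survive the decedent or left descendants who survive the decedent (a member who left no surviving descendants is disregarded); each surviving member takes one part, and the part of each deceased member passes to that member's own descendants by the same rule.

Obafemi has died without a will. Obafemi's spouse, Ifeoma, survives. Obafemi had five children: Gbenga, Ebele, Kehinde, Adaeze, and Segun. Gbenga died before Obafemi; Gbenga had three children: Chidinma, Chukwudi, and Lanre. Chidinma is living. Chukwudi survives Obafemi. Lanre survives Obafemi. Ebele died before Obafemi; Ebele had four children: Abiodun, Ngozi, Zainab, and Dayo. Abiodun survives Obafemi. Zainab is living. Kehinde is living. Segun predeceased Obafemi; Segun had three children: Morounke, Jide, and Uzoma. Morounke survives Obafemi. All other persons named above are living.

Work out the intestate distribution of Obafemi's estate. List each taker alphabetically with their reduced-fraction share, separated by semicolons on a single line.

Ifeoma, as surviving spouse, takes 1/4.
The remaining 3/4 passes to Obafemi's descendants per stirpes.
The 3/4 is divided into 5 equal shares of 3/20 among Gbenga, Ebele, Kehinde, Adaeze, Segun.
Gbenga predeceased; the 3/20 allotted to Gbenga's branch passes to Gbenga's issue by representation.
The 3/20 is divided into 3 equal shares of 1/20 among Chidinma, Chukwudi, Lanre.
Chidinma is living and takes 1/20.
Chukwudi is living and takes 1/20.
Lanre is living and takes 1/20.
Ebele predeceased; the 3/20 allotted to Ebele's branch passes to Ebele's issue by representation.
The 3/20 is divided into 4 equal shares of 3/80 among Abiodun, Ngozi, Zainab, Dayo.
Abiodun is living and takes 3/80.
Ngozi is living and takes 3/80.
Zainab is living and takes 3/80.
Dayo is living and takes 3/80.
Kehinde is living and takes 3/20.
Adaeze is living and takes 3/20.
Segun predeceased; the 3/20 allotted to Segun's branch passes to Segun's issue by representation.
The 3/20 is divided into 3 equal shares of 1/20 among Morounke, Jide, Uzoma.
Morounke is living and takes 1/20.
Jide is living and takes 1/20.
Uzoma is living and takes 1/20.

Abiodun 3/80; Adaeze 3/20; Chidinma 1/20; Chukwudi 1/20; Dayo 3/80; Ifeoma 1/4; Jide 1/20; Kehinde 3/20; Lanre 1/20; Morounke 1/20; Ngozi 3/80; Uzoma 1/20; Zainab 3/80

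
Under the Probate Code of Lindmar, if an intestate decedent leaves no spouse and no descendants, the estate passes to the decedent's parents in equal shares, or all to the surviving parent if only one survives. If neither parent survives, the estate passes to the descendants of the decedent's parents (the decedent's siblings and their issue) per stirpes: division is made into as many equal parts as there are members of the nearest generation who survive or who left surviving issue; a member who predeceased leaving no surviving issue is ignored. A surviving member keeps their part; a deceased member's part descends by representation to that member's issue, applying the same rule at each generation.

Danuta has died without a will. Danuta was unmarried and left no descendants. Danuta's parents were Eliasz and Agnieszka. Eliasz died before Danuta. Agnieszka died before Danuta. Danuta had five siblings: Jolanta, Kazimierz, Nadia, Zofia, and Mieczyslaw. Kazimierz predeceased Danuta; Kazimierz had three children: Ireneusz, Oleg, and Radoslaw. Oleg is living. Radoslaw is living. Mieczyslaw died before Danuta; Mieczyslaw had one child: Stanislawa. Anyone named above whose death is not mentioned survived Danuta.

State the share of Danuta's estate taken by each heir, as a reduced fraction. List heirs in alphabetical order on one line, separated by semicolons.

Ireneusz 1/15; Jolanta 1/5; Nadia 1/5; Oleg 1/15; Radoslaw 1/15; Stanislawa 1/5; Zofia 1/5

Neither parent survives and there are no descendants, so the estate passes to Danuta's siblings and their issue per stirpes.
The estate is divided into 5 equal shares of 1/5 among Jolanta, Kazimierz, Nadia, Zofia, Mieczyslaw.
Jolanta is living and takes 1/5.
Kazimierz predeceased; the 1/5 allotted to Kazimierz's branch passes to Kazimierz's issue by representation.
The 1/5 is divided into 3 equal shares of 1/15 among Ireneusz, Oleg, Radoslaw.
Ireneusz is living and takes 1/15.
Oleg is living and takes 1/15.
Radoslaw is living and takes 1/15.
Nadia is living and takes 1/5.
Zofia is living and takes 1/5.
Mieczyslaw predeceased; the 1/5 allotted to Mieczyslaw's branch passes to Mieczyslaw's issue by representation.
Stanislawa is the sole taker at this level and receives the full 1/5.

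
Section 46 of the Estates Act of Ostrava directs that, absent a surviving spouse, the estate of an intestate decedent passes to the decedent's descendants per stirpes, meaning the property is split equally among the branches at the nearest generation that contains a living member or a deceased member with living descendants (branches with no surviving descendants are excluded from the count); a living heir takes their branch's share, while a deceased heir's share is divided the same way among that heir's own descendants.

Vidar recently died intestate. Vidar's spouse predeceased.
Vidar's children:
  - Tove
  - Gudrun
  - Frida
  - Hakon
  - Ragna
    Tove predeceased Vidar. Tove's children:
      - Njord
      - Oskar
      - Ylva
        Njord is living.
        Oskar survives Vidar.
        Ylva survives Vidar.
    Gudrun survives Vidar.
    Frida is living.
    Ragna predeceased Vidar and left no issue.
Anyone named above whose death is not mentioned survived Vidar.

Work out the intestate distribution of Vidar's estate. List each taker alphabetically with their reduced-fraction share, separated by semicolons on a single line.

Frida 1/4; Gudrun 1/4; Hakon 1/4; Njord 1/12; Oskar 1/12; Ylva 1/12

There is no surviving spouse, so the entire estate passes to Vidar's descendants per stirpes.
Ragna left no surviving issue, so that branch lapses and is disregarded.
The estate is divided into 4 equal shares of 1/4 among Tove, Gudrun, Frida, Hakon.
Tove predeceased; the 1/4 allotted to Tove's branch passes to Tove's issue by representation.
The 1/4 is divided into 3 equal shares of 1/12 among Njord, Oskar, Ylva.
Njord is living and takes 1/12.
Oskar is living and takes 1/12.
Ylva is living and takes 1/12.
Gudrun is living and takes 1/4.
Frida is living and takes 1/4.
Hakon is living and takes 1/4.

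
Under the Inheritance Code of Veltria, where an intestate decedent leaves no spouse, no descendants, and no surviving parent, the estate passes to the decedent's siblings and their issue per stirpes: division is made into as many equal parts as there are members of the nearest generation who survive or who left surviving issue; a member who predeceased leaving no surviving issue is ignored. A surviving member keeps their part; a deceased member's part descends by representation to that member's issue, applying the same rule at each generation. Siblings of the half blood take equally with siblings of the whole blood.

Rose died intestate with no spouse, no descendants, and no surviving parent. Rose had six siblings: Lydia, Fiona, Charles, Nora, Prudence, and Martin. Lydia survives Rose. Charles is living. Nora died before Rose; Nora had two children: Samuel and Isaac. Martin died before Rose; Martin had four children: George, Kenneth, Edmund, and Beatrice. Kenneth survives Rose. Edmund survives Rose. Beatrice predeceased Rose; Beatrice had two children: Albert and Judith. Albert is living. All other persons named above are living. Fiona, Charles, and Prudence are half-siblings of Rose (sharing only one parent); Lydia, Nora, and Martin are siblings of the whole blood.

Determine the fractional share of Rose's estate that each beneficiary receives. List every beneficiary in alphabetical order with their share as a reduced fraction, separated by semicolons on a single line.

Albert 1/48; Charles 1/6; Edmund 1/24; Fiona 1/6; George 1/24; Isaac 1/12; Judith 1/48; Kenneth 1/24; Lydia 1/6; Prudence 1/6; Samuel 1/12

No spouse, descendants, or parent survives, so the estate passes to Rose's siblings per stirpes.
Half-blood and whole-blood siblings take equally under the stated rule.
The estate is divided into 6 equal shares of 1/6 among Lydia, Fiona, Charles, Nora, Prudence, Martin.
Lydia is living and takes 1/6.
Fiona is living and takes 1/6.
Charles is living and takes 1/6.
Nora predeceased; the 1/6 allotted to Nora's branch passes to Nora's issue by representation.
The 1/6 is divided into 2 equal shares of 1/12 among Samuel, Isaac.
Samuel is living and takes 1/12.
Isaac is living and takes 1/12.
Prudence is living and takes 1/6.
Martin predeceased; the 1/6 allotted to Martin's branch passes to Martin's issue by representation.
The 1/6 is divided into 4 equal shares of 1/24 among George, Kenneth, Edmund, Beatrice.
George is living and takes 1/24.
Kenneth is living and takes 1/24.
Edmund is living and takes 1/24.
Beatrice predeceased; the 1/24 allotted to Beatrice's branch passes to Beatrice's issue by representation.
The 1/24 is divided into 2 equal shares of 1/48 among Albert, Judith.
Albert is living and takes 1/48.
Judith is living and takes 1/48.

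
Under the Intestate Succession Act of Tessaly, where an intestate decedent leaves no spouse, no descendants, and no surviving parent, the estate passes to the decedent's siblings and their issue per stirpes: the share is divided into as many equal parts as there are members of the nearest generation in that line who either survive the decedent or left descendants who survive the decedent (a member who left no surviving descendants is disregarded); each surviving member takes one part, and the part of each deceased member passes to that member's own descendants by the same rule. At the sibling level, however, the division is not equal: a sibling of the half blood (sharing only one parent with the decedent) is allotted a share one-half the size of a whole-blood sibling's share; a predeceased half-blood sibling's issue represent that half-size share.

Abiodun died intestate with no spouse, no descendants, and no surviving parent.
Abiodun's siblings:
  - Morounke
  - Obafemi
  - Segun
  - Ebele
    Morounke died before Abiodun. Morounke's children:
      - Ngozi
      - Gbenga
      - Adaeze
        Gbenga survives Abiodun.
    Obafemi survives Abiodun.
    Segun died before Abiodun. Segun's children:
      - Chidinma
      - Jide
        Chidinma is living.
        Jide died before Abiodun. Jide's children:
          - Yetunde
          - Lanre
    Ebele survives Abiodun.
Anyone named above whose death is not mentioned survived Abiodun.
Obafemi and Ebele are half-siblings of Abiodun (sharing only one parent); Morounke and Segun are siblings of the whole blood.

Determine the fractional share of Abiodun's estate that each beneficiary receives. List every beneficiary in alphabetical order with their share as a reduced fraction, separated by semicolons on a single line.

No spouse, descendants, or parent survives, so the estate passes to Abiodun's siblings per stirpes.
Half-blood siblings count for one-half the weight of whole-blood siblings at the initial division.
Dividing 1 in proportion to weights (total weight 3): Morounke (weight 1) → 1/3; Obafemi (weight 1/2) → 1/6; Segun (weight 1) → 1/3; Ebele (weight 1/2) → 1/6.
Morounke predeceased; the 1/3 allotted to Morounke's branch passes to Morounke's issue by representation.
The 1/3 is divided into 3 equal shares of 1/9 among Ngozi, Gbenga, Adaeze.
Ngozi is living and takes 1/9.
Gbenga is living and takes 1/9.
Adaeze is living and takes 1/9.
Obafemi is living and takes 1/6.
Segun predeceased; the 1/3 allotted to Segun's branch passes to Segun's issue by representation.
The 1/3 is divided into 2 equal shares of 1/6 among Chidinma, Jide.
Chidinma is living and takes 1/6.
Jide predeceased; the 1/6 allotted to Jide's branch passes to Jide's issue by representation.
The 1/6 is divided into 2 equal shares of 1/12 among Yetunde, Lanre.
Yetunde is living and takes 1/12.
Lanre is living and takes 1/12.
Ebele is living and takes 1/6.

Adaeze 1/9; Chidinma 1/6; Ebele 1/6; Gbenga 1/9; Lanre 1/12; Ngozi 1/9; Obafemi 1/6; Yetunde 1/12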